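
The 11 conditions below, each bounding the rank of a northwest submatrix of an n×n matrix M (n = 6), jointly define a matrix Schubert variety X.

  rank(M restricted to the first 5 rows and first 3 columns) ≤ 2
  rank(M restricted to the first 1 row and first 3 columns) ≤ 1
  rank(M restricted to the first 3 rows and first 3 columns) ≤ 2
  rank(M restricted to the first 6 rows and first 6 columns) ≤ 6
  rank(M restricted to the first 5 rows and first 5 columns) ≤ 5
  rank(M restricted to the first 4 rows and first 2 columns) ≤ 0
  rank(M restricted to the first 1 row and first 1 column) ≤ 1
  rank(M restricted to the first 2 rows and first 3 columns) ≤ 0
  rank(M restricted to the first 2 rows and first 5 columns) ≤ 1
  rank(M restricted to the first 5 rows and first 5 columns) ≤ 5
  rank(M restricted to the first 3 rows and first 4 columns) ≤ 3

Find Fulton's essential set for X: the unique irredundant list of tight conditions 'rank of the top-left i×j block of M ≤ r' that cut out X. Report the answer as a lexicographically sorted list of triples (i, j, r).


Computing R[i][j] = min implied NW-rank bound (n=6, 11 conditions):

  i=1: 0 | 0 | 0 | 1 | 1 | 1
  i=2: 0 | 0 | 0 | 1 | 1 | 2
  i=3: 0 | 0 | 1 | 2 | 2 | 3
  i=4: 0 | 0 | 1 | 2 | 3 | 4
  i=5: 1 | 1 | 2 | 3 | 4 | 5
  i=6: 1 | 2 | 3 | 4 | 5 | 6

so w = (4, 6, 3, 5, 1, 2).

3 SE-corners of the 11-cell Rothe diagram give Ess(w):

[(2, 3, 0), (2, 5, 1), (4, 2, 0)]


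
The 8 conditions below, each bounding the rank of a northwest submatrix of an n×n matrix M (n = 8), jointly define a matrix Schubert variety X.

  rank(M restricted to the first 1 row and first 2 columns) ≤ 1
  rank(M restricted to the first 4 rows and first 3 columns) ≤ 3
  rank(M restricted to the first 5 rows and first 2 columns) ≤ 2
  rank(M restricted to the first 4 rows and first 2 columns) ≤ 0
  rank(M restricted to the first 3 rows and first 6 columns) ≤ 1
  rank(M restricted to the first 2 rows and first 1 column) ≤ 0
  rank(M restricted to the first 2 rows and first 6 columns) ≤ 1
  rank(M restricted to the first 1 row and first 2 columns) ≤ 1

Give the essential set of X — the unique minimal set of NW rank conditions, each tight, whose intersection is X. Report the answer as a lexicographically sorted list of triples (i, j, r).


Computing R[i][j] = min implied NW-rank bound (n=8, 8 conditions):

  i=1: 0, 0, 1, 1, 1, 1, 1, 1
  i=2: 0, 0, 1, 1, 1, 1, 2, 2
  i=3: 0, 0, 1, 1, 1, 1, 2, 3
  i=4: 0, 0, 1, 2, 2, 2, 3, 4
  i=5: 1, 1, 2, 3, 3, 3, 4, 5
  i=6: 1, 2, 3, 4, 4, 4, 5, 6
  i=7: 1, 2, 3, 4, 5, 5, 6, 7
  i=8: 1, 2, 3, 4, 5, 6, 7, 8

reading off 1-entries of Δ²R: w = (3, 7, 8, 4, 1, 2, 5, 6).

Fulton essential set (2 of the 14 Rothe cells):

[(3, 6, 1), (4, 2, 0)]


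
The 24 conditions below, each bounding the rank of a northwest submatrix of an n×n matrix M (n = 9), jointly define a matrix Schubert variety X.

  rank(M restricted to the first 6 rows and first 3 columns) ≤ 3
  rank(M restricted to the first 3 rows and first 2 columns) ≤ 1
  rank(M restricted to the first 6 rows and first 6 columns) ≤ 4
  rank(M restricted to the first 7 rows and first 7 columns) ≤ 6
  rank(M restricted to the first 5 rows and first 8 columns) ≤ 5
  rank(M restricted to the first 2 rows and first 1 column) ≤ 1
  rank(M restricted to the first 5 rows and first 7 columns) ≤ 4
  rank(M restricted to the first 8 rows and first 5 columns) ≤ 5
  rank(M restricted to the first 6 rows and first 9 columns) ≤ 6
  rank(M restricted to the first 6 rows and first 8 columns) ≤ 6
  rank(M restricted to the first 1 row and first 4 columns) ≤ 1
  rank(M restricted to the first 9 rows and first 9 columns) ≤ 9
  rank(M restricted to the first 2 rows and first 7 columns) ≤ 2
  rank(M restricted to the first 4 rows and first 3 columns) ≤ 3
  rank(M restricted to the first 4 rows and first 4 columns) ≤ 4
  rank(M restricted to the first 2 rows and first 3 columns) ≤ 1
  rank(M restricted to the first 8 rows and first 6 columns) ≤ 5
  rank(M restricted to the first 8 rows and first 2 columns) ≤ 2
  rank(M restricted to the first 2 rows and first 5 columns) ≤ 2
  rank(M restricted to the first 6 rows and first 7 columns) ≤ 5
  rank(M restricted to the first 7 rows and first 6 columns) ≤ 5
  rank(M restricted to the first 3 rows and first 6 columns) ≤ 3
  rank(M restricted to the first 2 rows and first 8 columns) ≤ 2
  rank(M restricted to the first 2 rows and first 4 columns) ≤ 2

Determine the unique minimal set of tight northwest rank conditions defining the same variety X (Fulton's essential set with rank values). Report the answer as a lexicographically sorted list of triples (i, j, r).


Computing R[i][j] = min implied NW-rank bound (n=9, 24 conditions):

  R[1]: 1 | 1 | 1 | 1 | 1 | 1 | 1 | 1 | 1
  R[2]: 1 | 1 | 1 | 2 | 2 | 2 | 2 | 2 | 2
  R[3]: 1 | 1 | 2 | 3 | 3 | 3 | 3 | 3 | 3
  R[4]: 1 | 2 | 3 | 4 | 4 | 4 | 4 | 4 | 4
  R[5]: 1 | 2 | 3 | 4 | 4 | 4 | 4 | 5 | 5
  R[6]: 1 | 2 | 3 | 4 | 4 | 4 | 5 | 6 | 6
  R[7]: 1 | 2 | 3 | 4 | 5 | 5 | 6 | 7 | 7
  R[8]: 1 | 2 | 3 | 4 | 5 | 5 | 6 | 7 | 8
  R[9]: 1 | 2 | 3 | 4 | 5 | 6 | 7 | 8 | 9

hence w(1..9) = (1, 4, 3, 2, 8, 7, 5, 9, 6).

Fulton essential set (5 of the 9 Rothe cells):

[(2, 3, 1), (3, 2, 1), (5, 7, 4), (6, 6, 4), (8, 6, 5)]


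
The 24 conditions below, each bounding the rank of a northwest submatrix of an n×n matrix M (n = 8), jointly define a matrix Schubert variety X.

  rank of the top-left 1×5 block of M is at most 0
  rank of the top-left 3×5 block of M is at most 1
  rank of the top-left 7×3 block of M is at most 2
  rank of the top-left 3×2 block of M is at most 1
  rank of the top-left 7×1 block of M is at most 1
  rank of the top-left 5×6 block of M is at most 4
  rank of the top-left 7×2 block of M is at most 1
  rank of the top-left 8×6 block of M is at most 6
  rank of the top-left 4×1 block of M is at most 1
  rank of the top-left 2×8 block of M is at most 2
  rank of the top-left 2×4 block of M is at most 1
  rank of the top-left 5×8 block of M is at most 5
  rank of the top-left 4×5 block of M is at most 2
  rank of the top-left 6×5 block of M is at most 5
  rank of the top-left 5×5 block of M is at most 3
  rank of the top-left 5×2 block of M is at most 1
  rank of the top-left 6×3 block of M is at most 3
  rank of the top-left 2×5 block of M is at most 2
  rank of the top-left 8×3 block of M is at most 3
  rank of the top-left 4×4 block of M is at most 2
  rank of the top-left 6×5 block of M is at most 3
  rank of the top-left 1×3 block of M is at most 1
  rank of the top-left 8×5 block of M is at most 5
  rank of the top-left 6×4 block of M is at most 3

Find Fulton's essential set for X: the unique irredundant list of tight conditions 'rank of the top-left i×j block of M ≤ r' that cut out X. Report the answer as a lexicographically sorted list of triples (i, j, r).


Computing R[i][j] = min implied NW-rank bound (n=8, 24 conditions):

  R[1]: 0 0 0 0 0 1 1 1
  R[2]: 1 1 1 1 1 2 2 2
  R[3]: 1 1 1 1 1 2 3 3
  R[4]: 1 1 2 2 2 3 4 4
  R[5]: 1 1 2 3 3 4 5 5
  R[6]: 1 1 2 3 3 4 5 6
  R[7]: 1 1 2 3 4 5 6 7
  R[8]: 1 2 3 4 5 6 7 8

hence w(1..8) = (6, 1, 7, 3, 4, 8, 5, 2).

Fulton essential set (4 of the 14 Rothe cells):

[(1, 5, 0), (3, 5, 1), (6, 5, 3), (7, 2, 1)]


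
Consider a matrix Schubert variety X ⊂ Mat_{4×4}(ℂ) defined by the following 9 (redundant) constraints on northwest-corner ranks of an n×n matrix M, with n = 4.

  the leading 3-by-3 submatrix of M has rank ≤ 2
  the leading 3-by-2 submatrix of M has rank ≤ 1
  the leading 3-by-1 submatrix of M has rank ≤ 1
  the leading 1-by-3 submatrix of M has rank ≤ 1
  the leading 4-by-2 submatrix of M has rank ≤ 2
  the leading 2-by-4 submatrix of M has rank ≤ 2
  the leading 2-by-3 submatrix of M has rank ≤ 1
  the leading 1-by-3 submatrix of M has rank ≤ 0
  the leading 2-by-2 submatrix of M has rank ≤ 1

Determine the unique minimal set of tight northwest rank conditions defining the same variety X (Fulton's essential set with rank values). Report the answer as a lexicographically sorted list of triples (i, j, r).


Computing R[i][j] = min implied NW-rank bound (n=4, 9 conditions):

  row 1: 0  0  0  1
  row 2: 1  1  1  2
  row 3: 1  1  2  3
  row 4: 1  2  3  4

reading off 1-entries of Δ²R: w = (4, 1, 3, 2).

ℓ(w)=4; the 2 essential cells (i,j,r):

[(1, 3, 0), (3, 2, 1)]


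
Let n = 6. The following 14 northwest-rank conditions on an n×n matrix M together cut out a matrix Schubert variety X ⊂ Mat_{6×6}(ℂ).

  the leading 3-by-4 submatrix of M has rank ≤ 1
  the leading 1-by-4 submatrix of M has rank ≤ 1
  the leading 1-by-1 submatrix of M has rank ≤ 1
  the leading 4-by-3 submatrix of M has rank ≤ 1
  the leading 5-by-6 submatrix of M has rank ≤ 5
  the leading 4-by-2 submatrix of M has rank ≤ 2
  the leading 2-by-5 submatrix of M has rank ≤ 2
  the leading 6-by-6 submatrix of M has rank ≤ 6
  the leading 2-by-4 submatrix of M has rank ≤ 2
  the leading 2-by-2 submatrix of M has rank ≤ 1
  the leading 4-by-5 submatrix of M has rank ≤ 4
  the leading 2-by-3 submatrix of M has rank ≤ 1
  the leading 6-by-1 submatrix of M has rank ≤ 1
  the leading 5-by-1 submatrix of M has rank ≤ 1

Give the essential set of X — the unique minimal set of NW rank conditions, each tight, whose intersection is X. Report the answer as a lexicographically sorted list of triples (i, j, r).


Propagating the 14 rank bounds to every northwest block:

  R[1]: 1 | 1 | 1 | 1 | 1 | 1
  R[2]: 1 | 1 | 1 | 1 | 2 | 2
  R[3]: 1 | 1 | 1 | 1 | 2 | 3
  R[4]: 1 | 1 | 1 | 2 | 3 | 4
  R[5]: 1 | 2 | 2 | 3 | 4 | 5
  R[6]: 1 | 2 | 3 | 4 | 5 | 6

reading off 1-entries of Δ²R: w = (1, 5, 6, 4, 2, 3).

Fulton essential set (2 of the 8 Rothe cells):

[(3, 4, 1), (4, 3, 1)]


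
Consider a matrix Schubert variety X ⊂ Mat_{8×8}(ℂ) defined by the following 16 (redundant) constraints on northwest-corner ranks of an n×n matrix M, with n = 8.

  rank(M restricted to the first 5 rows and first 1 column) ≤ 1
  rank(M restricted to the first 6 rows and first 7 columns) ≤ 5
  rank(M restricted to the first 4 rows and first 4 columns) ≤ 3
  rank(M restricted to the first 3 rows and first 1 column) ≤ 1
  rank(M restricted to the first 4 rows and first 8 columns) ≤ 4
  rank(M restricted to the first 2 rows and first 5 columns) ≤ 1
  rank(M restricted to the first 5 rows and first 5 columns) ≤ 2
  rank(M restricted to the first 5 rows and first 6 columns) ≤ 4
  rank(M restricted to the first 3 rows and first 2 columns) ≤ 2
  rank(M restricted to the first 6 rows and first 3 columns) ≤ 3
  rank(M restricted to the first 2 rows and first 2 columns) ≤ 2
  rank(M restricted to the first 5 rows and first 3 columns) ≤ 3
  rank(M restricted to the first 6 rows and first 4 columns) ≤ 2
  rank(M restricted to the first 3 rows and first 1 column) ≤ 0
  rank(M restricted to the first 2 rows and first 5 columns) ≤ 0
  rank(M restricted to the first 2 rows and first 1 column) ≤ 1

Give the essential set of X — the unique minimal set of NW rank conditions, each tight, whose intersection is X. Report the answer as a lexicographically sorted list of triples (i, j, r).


Rank table r_w(8×8) implied by the 16 constraints:

  row 1: 0 0 0 0 0 1 1 1
  row 2: 0 0 0 0 0 1 2 2
  row 3: 0 1 1 1 1 2 3 3
  row 4: 1 2 2 2 2 3 4 4
  row 5: 1 2 2 2 2 3 4 5
  row 6: 1 2 2 2 3 4 5 6
  row 7: 1 2 3 3 4 5 6 7
  row 8: 1 2 3 4 5 6 7 8

second differences of R give the permutation w = (6, 7, 2, 1, 8, 5, 3, 4).

Fulton essential set (4 of the 16 Rothe cells):

[(2, 5, 0), (3, 1, 0), (5, 5, 2), (6, 4, 2)]


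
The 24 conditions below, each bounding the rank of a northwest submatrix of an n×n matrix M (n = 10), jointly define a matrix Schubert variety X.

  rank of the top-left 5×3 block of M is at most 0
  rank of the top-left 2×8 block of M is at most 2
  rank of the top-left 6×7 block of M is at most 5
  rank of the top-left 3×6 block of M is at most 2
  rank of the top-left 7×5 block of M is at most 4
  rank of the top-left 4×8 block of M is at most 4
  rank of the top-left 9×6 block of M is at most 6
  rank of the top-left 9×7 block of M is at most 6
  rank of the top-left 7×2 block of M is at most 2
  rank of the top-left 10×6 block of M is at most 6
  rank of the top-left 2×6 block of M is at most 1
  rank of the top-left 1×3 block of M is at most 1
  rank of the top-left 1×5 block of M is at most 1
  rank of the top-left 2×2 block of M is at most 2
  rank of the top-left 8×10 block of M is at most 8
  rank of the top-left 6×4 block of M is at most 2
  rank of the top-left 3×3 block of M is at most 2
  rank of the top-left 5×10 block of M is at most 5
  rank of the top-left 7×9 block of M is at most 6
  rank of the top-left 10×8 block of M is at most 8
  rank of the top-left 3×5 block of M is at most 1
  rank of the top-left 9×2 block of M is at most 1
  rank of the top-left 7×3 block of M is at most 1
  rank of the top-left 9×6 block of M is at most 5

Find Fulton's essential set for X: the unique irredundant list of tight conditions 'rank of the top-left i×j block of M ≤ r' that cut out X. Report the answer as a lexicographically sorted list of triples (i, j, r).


Recovering R(i,j) via the rank-extension bound from the 24 conditions:

  row 1: 0, 0, 0, 1, 1, 1, 1, 1, 1, 1
  row 2: 0, 0, 0, 1, 1, 1, 2, 2, 2, 2
  row 3: 0, 0, 0, 1, 1, 2, 3, 3, 3, 3
  row 4: 0, 0, 0, 1, 2, 3, 4, 4, 4, 4
  row 5: 0, 0, 0, 1, 2, 3, 4, 5, 5, 5
  row 6: 1, 1, 1, 2, 3, 4, 5, 6, 6, 6
  row 7: 1, 1, 1, 2, 3, 4, 5, 6, 6, 7
  row 8: 1, 1, 2, 3, 4, 5, 6, 7, 7, 8
  row 9: 1, 1, 2, 3, 4, 5, 6, 7, 8, 9
  row 10: 1, 2, 3, 4, 5, 6, 7, 8, 9, 10

reading off 1-entries of Δ²R: w = (4, 7, 6, 5, 8, 1, 10, 3, 9, 2).

6 SE-corners of the 23-cell Rothe diagram give Ess(w):

[(2, 6, 1), (3, 5, 1), (5, 3, 0), (7, 3, 1), (7, 9, 6), (9, 2, 1)]


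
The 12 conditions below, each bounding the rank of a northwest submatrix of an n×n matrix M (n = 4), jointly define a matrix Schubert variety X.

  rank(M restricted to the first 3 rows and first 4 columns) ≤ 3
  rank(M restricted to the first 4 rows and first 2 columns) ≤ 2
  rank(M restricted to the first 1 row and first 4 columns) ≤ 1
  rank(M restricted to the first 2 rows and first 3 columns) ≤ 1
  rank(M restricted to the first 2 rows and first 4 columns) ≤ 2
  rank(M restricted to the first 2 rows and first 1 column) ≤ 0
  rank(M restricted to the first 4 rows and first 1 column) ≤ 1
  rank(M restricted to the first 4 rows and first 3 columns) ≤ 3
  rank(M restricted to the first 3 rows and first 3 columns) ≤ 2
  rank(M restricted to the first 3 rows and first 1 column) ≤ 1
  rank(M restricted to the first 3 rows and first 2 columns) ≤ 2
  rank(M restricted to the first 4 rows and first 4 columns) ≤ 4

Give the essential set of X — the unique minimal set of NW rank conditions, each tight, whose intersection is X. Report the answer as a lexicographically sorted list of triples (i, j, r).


Recovering R(i,j) via the rank-extension bound from the 12 conditions:

  R[1]: 0 1 1 1
  R[2]: 0 1 1 2
  R[3]: 1 2 2 3
  R[4]: 1 2 3 4

second differences of R give the permutation w = (2, 4, 1, 3).

2 SE-corners of the 3-cell Rothe diagram give Ess(w):

[(2, 1, 0), (2, 3, 1)]


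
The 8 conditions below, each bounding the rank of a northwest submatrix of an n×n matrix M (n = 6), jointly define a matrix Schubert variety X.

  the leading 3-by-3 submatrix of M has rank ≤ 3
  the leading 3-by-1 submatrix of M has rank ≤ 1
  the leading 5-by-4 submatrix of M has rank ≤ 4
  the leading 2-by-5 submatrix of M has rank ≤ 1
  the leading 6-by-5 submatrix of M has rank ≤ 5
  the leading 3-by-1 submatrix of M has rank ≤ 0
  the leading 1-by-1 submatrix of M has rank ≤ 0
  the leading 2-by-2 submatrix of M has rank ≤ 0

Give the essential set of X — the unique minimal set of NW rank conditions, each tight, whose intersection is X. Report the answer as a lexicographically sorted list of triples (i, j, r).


Rank table r_w(6×6) implied by the 8 constraints:

  row 1: 0 0 1 1 1 1
  row 2: 0 0 1 1 1 2
  row 3: 0 1 2 2 2 3
  row 4: 1 2 3 3 3 4
  row 5: 1 2 3 4 4 5
  row 6: 1 2 3 4 5 6

giving w = (3, 6, 2, 1, 4, 5) via Δ²R.

3 SE-corners of the 7-cell Rothe diagram give Ess(w):

[(2, 2, 0), (2, 5, 1), (3, 1, 0)]


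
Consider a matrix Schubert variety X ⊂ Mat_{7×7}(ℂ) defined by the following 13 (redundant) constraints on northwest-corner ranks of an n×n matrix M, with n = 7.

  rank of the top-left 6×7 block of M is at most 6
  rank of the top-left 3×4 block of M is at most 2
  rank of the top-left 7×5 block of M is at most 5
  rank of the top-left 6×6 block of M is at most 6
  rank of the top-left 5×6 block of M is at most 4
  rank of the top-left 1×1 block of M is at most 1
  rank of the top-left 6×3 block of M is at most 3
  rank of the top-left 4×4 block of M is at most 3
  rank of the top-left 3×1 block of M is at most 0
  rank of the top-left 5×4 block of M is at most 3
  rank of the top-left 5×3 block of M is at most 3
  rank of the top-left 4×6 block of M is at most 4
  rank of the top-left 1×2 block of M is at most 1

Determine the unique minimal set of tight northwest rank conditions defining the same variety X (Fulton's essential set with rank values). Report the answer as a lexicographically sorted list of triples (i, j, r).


Rank table r_w(7×7) implied by the 13 constraints:

  0, 1, 1, 1, 1, 1, 1
  0, 1, 2, 2, 2, 2, 2
  0, 1, 2, 2, 3, 3, 3
  1, 2, 3, 3, 4, 4, 4
  1, 2, 3, 3, 4, 4, 5
  1, 2, 3, 4, 5, 5, 6
  1, 2, 3, 4, 5, 6, 7

giving w = (2, 3, 5, 1, 7, 4, 6) via Δ²R.

ℓ(w)=6; the 4 essential cells (i,j,r):

[(3, 1, 0), (3, 4, 2), (5, 4, 3), (5, 6, 4)]


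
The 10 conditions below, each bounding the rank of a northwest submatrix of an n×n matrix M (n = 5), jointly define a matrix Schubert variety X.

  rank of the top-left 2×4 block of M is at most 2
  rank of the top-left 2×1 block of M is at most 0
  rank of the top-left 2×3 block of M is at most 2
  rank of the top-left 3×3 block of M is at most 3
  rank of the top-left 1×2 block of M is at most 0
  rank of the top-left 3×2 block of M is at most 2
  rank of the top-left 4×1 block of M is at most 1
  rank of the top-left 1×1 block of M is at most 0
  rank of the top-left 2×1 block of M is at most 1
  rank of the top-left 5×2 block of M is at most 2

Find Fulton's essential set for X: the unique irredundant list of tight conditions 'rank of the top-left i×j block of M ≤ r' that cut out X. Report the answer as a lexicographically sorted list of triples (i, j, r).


The tightest implied rank at each (i,j), from the 10 conditions:

  0 | 0 | 1 | 1 | 1
  0 | 1 | 2 | 2 | 2
  1 | 2 | 3 | 3 | 3
  1 | 2 | 3 | 4 | 4
  1 | 2 | 3 | 4 | 5

so w = (3, 2, 1, 4, 5).

|D(w)|=3, |Ess(w)|=2:

[(1, 2, 0), (2, 1, 0)]


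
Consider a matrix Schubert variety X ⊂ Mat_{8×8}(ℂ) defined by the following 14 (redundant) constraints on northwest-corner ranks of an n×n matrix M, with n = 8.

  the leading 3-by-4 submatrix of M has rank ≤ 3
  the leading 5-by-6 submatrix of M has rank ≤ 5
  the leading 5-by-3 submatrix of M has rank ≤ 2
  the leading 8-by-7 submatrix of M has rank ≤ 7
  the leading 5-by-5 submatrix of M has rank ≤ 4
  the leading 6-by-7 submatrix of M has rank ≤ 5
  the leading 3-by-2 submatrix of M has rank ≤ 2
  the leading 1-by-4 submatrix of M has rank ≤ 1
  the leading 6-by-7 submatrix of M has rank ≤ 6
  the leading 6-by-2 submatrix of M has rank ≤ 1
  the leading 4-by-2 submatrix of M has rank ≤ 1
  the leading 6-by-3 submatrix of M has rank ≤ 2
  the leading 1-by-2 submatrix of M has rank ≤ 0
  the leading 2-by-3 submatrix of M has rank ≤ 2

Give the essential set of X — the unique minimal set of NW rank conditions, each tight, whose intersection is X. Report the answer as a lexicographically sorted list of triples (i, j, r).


Propagating the 14 rank bounds to every northwest block:

  i=1: 0 | 0 | 1 | 1 | 1 | 1 | 1 | 1
  i=2: 1 | 1 | 2 | 2 | 2 | 2 | 2 | 2
  i=3: 1 | 1 | 2 | 3 | 3 | 3 | 3 | 3
  i=4: 1 | 1 | 2 | 3 | 4 | 4 | 4 | 4
  i=5: 1 | 1 | 2 | 3 | 4 | 5 | 5 | 5
  i=6: 1 | 1 | 2 | 3 | 4 | 5 | 5 | 6
  i=7: 1 | 2 | 3 | 4 | 5 | 6 | 6 | 7
  i=8: 1 | 2 | 3 | 4 | 5 | 6 | 7 | 8

hence w(1..8) = (3, 1, 4, 5, 6, 8, 2, 7).

|D(w)|=7, |Ess(w)|=3:

[(1, 2, 0), (6, 2, 1), (6, 7, 5)]


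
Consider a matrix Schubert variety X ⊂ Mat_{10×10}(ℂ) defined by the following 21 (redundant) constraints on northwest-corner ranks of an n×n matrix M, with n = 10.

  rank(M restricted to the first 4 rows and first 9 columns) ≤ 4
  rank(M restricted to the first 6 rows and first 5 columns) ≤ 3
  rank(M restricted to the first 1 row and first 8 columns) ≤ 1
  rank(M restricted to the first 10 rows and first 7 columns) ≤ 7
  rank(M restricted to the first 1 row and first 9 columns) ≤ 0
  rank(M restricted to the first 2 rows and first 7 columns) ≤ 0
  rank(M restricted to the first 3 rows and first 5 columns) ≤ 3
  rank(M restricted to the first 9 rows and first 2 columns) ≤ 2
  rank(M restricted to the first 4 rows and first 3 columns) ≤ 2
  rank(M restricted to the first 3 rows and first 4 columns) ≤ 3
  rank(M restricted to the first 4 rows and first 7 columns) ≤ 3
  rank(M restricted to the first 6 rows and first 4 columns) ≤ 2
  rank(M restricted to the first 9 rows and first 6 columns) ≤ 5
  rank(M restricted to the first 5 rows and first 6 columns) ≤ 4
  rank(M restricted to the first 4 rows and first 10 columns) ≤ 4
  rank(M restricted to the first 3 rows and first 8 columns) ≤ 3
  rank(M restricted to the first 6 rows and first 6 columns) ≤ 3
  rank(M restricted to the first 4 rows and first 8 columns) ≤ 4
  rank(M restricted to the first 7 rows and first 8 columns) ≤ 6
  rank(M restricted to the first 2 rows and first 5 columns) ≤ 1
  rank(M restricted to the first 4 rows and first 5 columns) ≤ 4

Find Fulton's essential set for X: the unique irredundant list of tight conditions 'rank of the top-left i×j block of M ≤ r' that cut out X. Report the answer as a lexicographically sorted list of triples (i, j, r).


Computing R[i][j] = min implied NW-rank bound (n=10, 21 conditions):

  R[1]: 0, 0, 0, 0, 0, 0, 0, 0, 0, 1
  R[2]: 0, 0, 0, 0, 0, 0, 0, 1, 1, 2
  R[3]: 1, 1, 1, 1, 1, 1, 1, 2, 2, 3
  R[4]: 1, 2, 2, 2, 2, 2, 2, 3, 3, 4
  R[5]: 1, 2, 2, 2, 3, 3, 3, 4, 4, 5
  R[6]: 1, 2, 2, 2, 3, 3, 4, 5, 5, 6
  R[7]: 1, 2, 3, 3, 4, 4, 5, 6, 6, 7
  R[8]: 1, 2, 3, 4, 5, 5, 6, 7, 7, 8
  R[9]: 1, 2, 3, 4, 5, 5, 6, 7, 8, 9
  R[10]: 1, 2, 3, 4, 5, 6, 7, 8, 9, 10

the unique w with this rank table is (10, 8, 1, 2, 5, 7, 3, 4, 9, 6).

5 SE-corners of the 22-cell Rothe diagram give Ess(w):

[(1, 9, 0), (2, 7, 0), (6, 4, 2), (6, 6, 3), (9, 6, 5)]


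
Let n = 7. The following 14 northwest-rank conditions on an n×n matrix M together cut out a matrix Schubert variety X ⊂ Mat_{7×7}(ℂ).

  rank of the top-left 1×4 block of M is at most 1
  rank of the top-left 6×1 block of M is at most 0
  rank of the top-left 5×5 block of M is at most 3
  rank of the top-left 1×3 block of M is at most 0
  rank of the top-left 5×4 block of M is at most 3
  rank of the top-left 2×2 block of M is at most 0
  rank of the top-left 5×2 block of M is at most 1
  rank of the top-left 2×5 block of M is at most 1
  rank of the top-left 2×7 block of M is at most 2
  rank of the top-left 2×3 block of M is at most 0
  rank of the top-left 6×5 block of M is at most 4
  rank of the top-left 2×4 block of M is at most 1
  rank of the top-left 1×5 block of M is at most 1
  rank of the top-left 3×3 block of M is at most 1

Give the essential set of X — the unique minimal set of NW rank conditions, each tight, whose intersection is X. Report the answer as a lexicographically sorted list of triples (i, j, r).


Computing R[i][j] = min implied NW-rank bound (n=7, 14 conditions):

  i=1: 0  0  0  1  1  1  1
  i=2: 0  0  0  1  1  2  2
  i=3: 0  1  1  2  2  3  3
  i=4: 0  1  2  3  3  4  4
  i=5: 0  1  2  3  3  4  5
  i=6: 0  1  2  3  4  5  6
  i=7: 1  2  3  4  5  6  7

so w = (4, 6, 2, 3, 7, 5, 1).

ℓ(w)=12; the 4 essential cells (i,j,r):

[(2, 3, 0), (2, 5, 1), (5, 5, 3), (6, 1, 0)]


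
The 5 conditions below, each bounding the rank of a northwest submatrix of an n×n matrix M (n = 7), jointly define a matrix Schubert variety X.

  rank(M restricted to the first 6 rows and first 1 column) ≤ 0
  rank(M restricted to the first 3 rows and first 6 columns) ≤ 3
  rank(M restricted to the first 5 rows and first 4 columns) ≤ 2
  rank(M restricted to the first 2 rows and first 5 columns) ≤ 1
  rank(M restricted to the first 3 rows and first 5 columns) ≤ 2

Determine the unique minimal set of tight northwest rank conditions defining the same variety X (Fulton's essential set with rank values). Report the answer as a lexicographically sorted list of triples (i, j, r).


Computing R[i][j] = min implied NW-rank bound (n=7, 5 conditions):

  i=1: 0 | 1 | 1 | 1 | 1 | 1 | 1
  i=2: 0 | 1 | 1 | 1 | 1 | 2 | 2
  i=3: 0 | 1 | 2 | 2 | 2 | 3 | 3
  i=4: 0 | 1 | 2 | 2 | 3 | 4 | 4
  i=5: 0 | 1 | 2 | 2 | 3 | 4 | 5
  i=6: 0 | 1 | 2 | 3 | 4 | 5 | 6
  i=7: 1 | 2 | 3 | 4 | 5 | 6 | 7

the unique w with this rank table is (2, 6, 3, 5, 7, 4, 1).

D(w) has 11 cells with 3 SE-corners; essential set:

[(2, 5, 1), (5, 4, 2), (6, 1, 0)]


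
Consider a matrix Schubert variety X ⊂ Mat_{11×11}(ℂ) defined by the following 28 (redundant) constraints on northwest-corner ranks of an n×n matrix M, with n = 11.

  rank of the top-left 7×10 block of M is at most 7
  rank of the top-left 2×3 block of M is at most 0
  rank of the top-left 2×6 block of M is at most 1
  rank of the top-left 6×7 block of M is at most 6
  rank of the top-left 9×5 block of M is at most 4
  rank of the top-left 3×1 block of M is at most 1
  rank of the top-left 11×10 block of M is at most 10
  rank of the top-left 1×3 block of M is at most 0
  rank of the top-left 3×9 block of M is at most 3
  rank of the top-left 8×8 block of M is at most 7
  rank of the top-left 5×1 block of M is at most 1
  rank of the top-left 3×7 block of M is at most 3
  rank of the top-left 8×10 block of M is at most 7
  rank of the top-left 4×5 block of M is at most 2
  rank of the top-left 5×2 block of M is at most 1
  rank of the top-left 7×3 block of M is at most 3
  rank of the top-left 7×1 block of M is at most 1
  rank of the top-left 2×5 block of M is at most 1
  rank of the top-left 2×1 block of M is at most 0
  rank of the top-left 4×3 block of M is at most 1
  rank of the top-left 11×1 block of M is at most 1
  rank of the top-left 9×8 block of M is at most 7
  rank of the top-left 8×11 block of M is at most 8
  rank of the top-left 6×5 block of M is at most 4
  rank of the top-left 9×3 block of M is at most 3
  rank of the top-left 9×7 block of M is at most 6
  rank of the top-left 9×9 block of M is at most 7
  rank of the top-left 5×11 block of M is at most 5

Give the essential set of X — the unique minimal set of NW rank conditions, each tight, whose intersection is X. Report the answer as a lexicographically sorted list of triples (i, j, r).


Recovering R(i,j) via the rank-extension bound from the 28 conditions:

  i=1: 0 0 0 1 1 1 1 1 1 1 1
  i=2: 0 0 0 1 1 1 2 2 2 2 2
  i=3: 1 1 1 2 2 2 3 3 3 3 3
  i=4: 1 1 1 2 2 3 4 4 4 4 4
  i=5: 1 1 2 3 3 4 5 5 5 5 5
  i=6: 1 2 3 4 4 5 6 6 6 6 6
  i=7: 1 2 3 4 4 5 6 7 7 7 7
  i=8: 1 2 3 4 4 5 6 7 7 7 8
  i=9: 1 2 3 4 4 5 6 7 7 8 9
  i=10: 1 2 3 4 5 6 7 8 8 9 10
  i=11: 1 2 3 4 5 6 7 8 9 10 11

giving w = (4, 7, 1, 6, 3, 2, 8, 11, 10, 5, 9) via Δ²R.

8 SE-corners of the 18-cell Rothe diagram give Ess(w):

[(2, 3, 0), (2, 6, 1), (4, 3, 1), (4, 5, 2), (5, 2, 1), (8, 10, 7), (9, 5, 4), (9, 9, 7)]


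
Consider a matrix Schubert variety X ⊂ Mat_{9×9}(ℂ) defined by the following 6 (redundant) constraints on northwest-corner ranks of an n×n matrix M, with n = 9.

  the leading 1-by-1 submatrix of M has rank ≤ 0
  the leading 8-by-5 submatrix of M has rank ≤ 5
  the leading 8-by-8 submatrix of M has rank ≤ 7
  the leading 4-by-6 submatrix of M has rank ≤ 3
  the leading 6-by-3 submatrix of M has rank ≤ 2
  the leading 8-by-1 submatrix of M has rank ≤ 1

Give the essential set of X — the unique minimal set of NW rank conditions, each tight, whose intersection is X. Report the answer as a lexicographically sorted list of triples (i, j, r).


The tightest implied rank at each (i,j), from the 6 conditions:

  row 1: 0 1 1 1 1 1 1 1 1
  row 2: 1 2 2 2 2 2 2 2 2
  row 3: 1 2 2 3 3 3 3 3 3
  row 4: 1 2 2 3 3 3 4 4 4
  row 5: 1 2 2 3 4 4 5 5 5
  row 6: 1 2 2 3 4 5 6 6 6
  row 7: 1 2 3 4 5 6 7 7 7
  row 8: 1 2 3 4 5 6 7 7 8
  row 9: 1 2 3 4 5 6 7 8 9

reading off 1-entries of Δ²R: w = (2, 1, 4, 7, 5, 6, 3, 9, 8).

Fulton essential set (4 of the 8 Rothe cells):

[(1, 1, 0), (4, 6, 3), (6, 3, 2), (8, 8, 7)]


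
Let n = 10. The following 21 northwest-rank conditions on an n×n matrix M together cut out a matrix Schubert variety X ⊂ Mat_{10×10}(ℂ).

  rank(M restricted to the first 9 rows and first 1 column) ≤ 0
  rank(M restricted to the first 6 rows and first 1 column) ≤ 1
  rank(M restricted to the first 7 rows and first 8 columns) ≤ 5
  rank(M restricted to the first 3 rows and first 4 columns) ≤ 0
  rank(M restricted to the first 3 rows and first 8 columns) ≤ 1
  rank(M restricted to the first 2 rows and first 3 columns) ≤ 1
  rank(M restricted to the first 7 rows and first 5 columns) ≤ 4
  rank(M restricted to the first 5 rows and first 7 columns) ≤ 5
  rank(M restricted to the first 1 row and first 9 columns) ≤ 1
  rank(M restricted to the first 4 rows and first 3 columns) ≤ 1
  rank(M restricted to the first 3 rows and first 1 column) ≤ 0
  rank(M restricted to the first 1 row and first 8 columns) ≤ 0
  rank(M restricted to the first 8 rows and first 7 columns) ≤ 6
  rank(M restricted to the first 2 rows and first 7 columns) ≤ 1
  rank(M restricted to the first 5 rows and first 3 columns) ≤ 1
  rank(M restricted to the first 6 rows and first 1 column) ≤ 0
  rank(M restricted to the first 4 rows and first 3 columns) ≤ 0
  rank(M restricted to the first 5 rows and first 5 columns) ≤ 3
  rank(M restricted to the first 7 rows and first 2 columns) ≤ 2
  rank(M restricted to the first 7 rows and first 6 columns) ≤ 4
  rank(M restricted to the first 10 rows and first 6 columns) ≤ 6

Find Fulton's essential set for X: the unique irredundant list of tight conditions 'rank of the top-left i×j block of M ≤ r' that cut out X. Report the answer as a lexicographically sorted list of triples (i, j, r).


The tightest implied rank at each (i,j), from the 21 conditions:

  0 0 0 0 0 0 0 0 1 1
  0 0 0 0 1 1 1 1 2 2
  0 0 0 0 1 1 1 1 2 3
  0 0 0 1 2 2 2 2 3 4
  0 1 1 2 3 3 3 3 4 5
  0 1 2 3 4 4 4 4 5 6
  0 1 2 3 4 4 5 5 6 7
  0 1 2 3 4 5 6 6 7 8
  0 1 2 3 4 5 6 7 8 9
  1 2 3 4 5 6 7 8 9 10

the unique w with this rank table is (9, 5, 10, 4, 2, 3, 7, 6, 8, 1).

ℓ(w)=28; the 6 essential cells (i,j,r):

[(1, 8, 0), (3, 4, 0), (3, 8, 1), (4, 3, 0), (7, 6, 4), (9, 1, 0)]


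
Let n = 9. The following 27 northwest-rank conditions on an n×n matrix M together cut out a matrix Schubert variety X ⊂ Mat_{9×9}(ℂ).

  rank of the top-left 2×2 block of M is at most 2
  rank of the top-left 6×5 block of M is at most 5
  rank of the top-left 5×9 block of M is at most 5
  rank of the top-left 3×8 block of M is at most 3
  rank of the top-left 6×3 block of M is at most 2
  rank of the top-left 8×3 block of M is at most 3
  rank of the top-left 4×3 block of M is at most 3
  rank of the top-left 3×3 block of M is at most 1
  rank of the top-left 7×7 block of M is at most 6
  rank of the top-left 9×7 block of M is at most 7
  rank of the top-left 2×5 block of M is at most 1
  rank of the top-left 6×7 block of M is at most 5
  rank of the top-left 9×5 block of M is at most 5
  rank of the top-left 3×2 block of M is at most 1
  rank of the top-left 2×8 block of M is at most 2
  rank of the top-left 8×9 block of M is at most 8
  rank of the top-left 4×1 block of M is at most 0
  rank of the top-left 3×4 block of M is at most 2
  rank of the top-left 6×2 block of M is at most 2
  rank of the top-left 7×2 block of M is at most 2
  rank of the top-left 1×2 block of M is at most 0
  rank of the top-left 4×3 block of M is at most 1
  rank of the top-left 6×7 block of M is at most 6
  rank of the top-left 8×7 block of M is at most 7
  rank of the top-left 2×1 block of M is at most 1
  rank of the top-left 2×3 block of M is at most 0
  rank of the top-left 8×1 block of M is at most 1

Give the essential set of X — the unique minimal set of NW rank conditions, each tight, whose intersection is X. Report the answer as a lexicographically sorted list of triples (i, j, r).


Computing R[i][j] = min implied NW-rank bound (n=9, 27 conditions):

  R[1]: 0, 0, 0, 1, 1, 1, 1, 1, 1
  R[2]: 0, 0, 0, 1, 1, 2, 2, 2, 2
  R[3]: 0, 1, 1, 2, 2, 3, 3, 3, 3
  R[4]: 0, 1, 1, 2, 3, 4, 4, 4, 4
  R[5]: 1, 2, 2, 3, 4, 5, 5, 5, 5
  R[6]: 1, 2, 2, 3, 4, 5, 5, 6, 6
  R[7]: 1, 2, 3, 4, 5, 6, 6, 7, 7
  R[8]: 1, 2, 3, 4, 5, 6, 7, 8, 8
  R[9]: 1, 2, 3, 4, 5, 6, 7, 8, 9

reading off 1-entries of Δ²R: w = (4, 6, 2, 5, 1, 8, 3, 7, 9).

Fulton essential set (6 of the 12 Rothe cells):

[(2, 3, 0), (2, 5, 1), (4, 1, 0), (4, 3, 1), (6, 3, 2), (6, 7, 5)]


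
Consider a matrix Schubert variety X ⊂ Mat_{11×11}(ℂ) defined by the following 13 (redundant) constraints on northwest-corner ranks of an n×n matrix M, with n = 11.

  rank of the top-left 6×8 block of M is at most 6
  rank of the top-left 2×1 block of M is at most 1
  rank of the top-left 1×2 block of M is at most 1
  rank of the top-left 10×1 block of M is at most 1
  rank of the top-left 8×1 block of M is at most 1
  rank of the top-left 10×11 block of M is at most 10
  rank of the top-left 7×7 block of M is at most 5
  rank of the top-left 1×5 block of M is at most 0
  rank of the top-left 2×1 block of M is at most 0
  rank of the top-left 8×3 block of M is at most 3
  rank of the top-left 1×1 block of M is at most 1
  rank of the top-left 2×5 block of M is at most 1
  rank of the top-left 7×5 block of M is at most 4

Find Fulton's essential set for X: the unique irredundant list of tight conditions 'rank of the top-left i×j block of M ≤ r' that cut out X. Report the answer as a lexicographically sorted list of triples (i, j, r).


Reconstructing r_w from the 13 given conditions:

  row 1: 0, 0, 0, 0, 0, 1, 1, 1, 1, 1, 1
  row 2: 0, 1, 1, 1, 1, 2, 2, 2, 2, 2, 2
  row 3: 1, 2, 2, 2, 2, 3, 3, 3, 3, 3, 3
  row 4: 1, 2, 3, 3, 3, 4, 4, 4, 4, 4, 4
  row 5: 1, 2, 3, 4, 4, 5, 5, 5, 5, 5, 5
  row 6: 1, 2, 3, 4, 4, 5, 5, 6, 6, 6, 6
  row 7: 1, 2, 3, 4, 4, 5, 5, 6, 7, 7, 7
  row 8: 1, 2, 3, 4, 5, 6, 6, 7, 8, 8, 8
  row 9: 1, 2, 3, 4, 5, 6, 7, 8, 9, 9, 9
  row 10: 1, 2, 3, 4, 5, 6, 7, 8, 9, 10, 10
  row 11: 1, 2, 3, 4, 5, 6, 7, 8, 9, 10, 11

giving w = (6, 2, 1, 3, 4, 8, 9, 5, 7, 10, 11) via Δ²R.

Fulton essential set (4 of the 10 Rothe cells):

[(1, 5, 0), (2, 1, 0), (7, 5, 4), (7, 7, 5)]


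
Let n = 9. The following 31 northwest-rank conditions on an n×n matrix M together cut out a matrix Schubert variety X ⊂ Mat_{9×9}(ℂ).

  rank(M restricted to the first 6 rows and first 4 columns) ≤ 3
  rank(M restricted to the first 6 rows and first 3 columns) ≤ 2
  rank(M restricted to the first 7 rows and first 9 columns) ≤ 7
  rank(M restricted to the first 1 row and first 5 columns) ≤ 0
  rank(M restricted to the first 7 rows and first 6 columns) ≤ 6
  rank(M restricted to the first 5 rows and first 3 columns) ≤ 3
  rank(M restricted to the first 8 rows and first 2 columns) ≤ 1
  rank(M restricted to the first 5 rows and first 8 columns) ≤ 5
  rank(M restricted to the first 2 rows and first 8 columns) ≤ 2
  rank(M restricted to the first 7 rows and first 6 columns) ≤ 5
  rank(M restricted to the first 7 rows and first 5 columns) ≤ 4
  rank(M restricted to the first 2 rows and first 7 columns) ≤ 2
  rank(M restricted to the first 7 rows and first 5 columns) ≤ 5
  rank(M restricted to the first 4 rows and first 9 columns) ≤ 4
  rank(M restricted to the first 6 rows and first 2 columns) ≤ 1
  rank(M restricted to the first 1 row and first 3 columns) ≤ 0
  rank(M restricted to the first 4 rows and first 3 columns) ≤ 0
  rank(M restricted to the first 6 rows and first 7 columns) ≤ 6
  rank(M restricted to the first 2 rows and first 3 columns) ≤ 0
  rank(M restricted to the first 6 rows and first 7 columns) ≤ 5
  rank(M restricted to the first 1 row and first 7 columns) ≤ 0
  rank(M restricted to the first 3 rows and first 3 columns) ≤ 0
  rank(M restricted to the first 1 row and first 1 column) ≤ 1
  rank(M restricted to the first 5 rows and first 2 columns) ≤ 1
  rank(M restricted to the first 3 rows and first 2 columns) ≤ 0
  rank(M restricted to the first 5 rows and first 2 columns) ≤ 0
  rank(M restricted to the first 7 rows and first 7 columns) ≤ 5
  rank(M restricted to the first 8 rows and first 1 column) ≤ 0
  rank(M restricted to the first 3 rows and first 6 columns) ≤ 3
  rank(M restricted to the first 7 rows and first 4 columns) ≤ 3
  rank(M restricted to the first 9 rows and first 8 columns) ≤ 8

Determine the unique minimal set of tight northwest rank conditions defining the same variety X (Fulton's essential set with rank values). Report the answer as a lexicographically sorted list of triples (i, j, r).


Reconstructing r_w from the 31 given conditions:

  i=1: 0  0  0  0  0  0  0  1  1
  i=2: 0  0  0  1  1  1  1  2  2
  i=3: 0  0  0  1  2  2  2  3  3
  i=4: 0  0  0  1  2  3  3  4  4
  i=5: 0  0  1  2  3  4  4  5  5
  i=6: 0  1  2  3  4  5  5  6  6
  i=7: 0  1  2  3  4  5  5  6  7
  i=8: 0  1  2  3  4  5  6  7  8
  i=9: 1  2  3  4  5  6  7  8  9

reading off 1-entries of Δ²R: w = (8, 4, 5, 6, 3, 2, 9, 7, 1).

ℓ(w)=22; the 5 essential cells (i,j,r):

[(1, 7, 0), (4, 3, 0), (5, 2, 0), (7, 7, 5), (8, 1, 0)]


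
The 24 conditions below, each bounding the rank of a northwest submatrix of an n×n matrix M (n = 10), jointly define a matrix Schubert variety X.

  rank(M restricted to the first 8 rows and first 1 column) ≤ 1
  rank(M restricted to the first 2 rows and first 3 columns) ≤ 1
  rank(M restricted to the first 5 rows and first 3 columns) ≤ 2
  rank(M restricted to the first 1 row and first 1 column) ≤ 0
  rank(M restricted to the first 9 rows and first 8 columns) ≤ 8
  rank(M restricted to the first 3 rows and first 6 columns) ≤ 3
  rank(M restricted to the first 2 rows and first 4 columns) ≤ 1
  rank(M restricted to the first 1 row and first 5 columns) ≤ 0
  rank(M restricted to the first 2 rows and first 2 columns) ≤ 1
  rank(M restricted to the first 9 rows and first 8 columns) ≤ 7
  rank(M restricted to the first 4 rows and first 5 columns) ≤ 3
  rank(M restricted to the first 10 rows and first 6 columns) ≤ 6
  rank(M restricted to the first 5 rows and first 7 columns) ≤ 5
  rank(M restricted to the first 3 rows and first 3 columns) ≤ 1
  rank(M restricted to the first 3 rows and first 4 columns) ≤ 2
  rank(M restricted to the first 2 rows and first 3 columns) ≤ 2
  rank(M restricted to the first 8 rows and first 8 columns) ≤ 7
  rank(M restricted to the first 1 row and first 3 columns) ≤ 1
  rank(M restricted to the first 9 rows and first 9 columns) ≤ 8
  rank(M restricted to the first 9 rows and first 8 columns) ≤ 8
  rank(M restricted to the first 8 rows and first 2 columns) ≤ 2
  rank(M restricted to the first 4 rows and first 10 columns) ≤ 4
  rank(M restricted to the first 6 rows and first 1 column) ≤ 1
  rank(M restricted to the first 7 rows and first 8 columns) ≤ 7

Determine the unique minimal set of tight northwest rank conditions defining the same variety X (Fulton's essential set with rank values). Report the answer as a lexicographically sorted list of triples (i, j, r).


Rank table r_w(10×10) implied by the 24 constraints:

  R[1]: 0, 0, 0, 0, 0, 1, 1, 1, 1, 1
  R[2]: 1, 1, 1, 1, 1, 2, 2, 2, 2, 2
  R[3]: 1, 1, 1, 2, 2, 3, 3, 3, 3, 3
  R[4]: 1, 2, 2, 3, 3, 4, 4, 4, 4, 4
  R[5]: 1, 2, 2, 3, 4, 5, 5, 5, 5, 5
  R[6]: 1, 2, 3, 4, 5, 6, 6, 6, 6, 6
  R[7]: 1, 2, 3, 4, 5, 6, 7, 7, 7, 7
  R[8]: 1, 2, 3, 4, 5, 6, 7, 7, 8, 8
  R[9]: 1, 2, 3, 4, 5, 6, 7, 7, 8, 9
  R[10]: 1, 2, 3, 4, 5, 6, 7, 8, 9, 10

giving w = (6, 1, 4, 2, 5, 3, 7, 9, 10, 8) via Δ²R.

Rothe diagram D(w) (10 cells), 4 SE-corners (essential conditions):

[(1, 5, 0), (3, 3, 1), (5, 3, 2), (9, 8, 7)]
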